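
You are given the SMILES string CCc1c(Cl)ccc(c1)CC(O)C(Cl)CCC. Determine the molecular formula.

Walk through each heavy atom and fill implicit hydrogens from standard valence (C 4, N 3, O 2, S 2, halogen 1); for lowercase aromatic atoms, an aromatic c carries 1 H when it has two neighbours and 0 H with three, and aromatic n carries 0 H:
  atom 1: C, bond orders sum to 1 (valence 4) → 3 H
  atom 2: C, bond orders sum to 2 (valence 4) → 2 H
  atom 3: aromatic c, 3 neighbours → 0 H
  atom 4: aromatic c, 3 neighbours → 0 H
  atom 5: Cl (halogen, monovalent) → 0 H
  atom 6: aromatic c, 2 neighbours → 1 H
  atom 7: aromatic c, 2 neighbours → 1 H
  atom 8: aromatic c, 3 neighbours → 0 H
  atom 9: aromatic c, 2 neighbours → 1 H
  atom 10: C, bond orders sum to 2 (valence 4) → 2 H
  atom 11: C, bond orders sum to 3 (valence 4) → 1 H
  atom 12: O, bond orders sum to 1 (valence 2) → 1 H
  atom 13: C, bond orders sum to 3 (valence 4) → 1 H
  atom 14: Cl (halogen, monovalent) → 0 H
  atom 15: C, bond orders sum to 2 (valence 4) → 2 H
  atom 16: C, bond orders sum to 2 (valence 4) → 2 H
  atom 17: C, bond orders sum to 1 (valence 4) → 3 H
Totals → C:14, H:20, Cl:2, O:1.

C14H20Cl2O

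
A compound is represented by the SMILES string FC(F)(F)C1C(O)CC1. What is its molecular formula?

Walk through each heavy atom and fill implicit hydrogens from standard valence (C 4, N 3, O 2, S 2, halogen 1):
  atom 1: F (halogen, monovalent) → 0 H
  atom 2: C, bond orders sum to 4 (valence 4) → 0 H
  atom 3: F (halogen, monovalent) → 0 H
  atom 4: F (halogen, monovalent) → 0 H
  atom 5: C, bond orders sum to 3 (valence 4) → 1 H
  atom 6: C, bond orders sum to 3 (valence 4) → 1 H
  atom 7: O, bond orders sum to 1 (valence 2) → 1 H
  atom 8: C, bond orders sum to 2 (valence 4) → 2 H
  atom 9: C, bond orders sum to 2 (valence 4) → 2 H
Totals → C:5, H:7, F:3, O:1.

C5H7F3O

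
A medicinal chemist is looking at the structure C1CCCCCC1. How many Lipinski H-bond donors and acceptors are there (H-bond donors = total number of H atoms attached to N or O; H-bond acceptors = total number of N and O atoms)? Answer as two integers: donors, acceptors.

Donors: find every N or O and count the H atoms it carries.
  (no N or O atoms present)
Lipinski HBD = 0.
Acceptors: N atoms = 0, O atoms = 0 → HBA = 0.

0, 0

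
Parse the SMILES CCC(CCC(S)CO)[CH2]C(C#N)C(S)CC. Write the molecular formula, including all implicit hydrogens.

C13H25NOS2

Walk through each heavy atom and fill implicit hydrogens from standard valence (C 4, N 3, O 2, S 2, halogen 1):
  atom 1: C, bond orders sum to 1 (valence 4) → 3 H
  atom 2: C, bond orders sum to 2 (valence 4) → 2 H
  atom 3: C, bond orders sum to 3 (valence 4) → 1 H
  atom 4: C, bond orders sum to 2 (valence 4) → 2 H
  atom 5: C, bond orders sum to 2 (valence 4) → 2 H
  atom 6: C, bond orders sum to 3 (valence 4) → 1 H
  atom 7: S, bond orders sum to 1 (valence 2) → 1 H
  atom 8: C, bond orders sum to 2 (valence 4) → 2 H
  atom 9: O, bond orders sum to 1 (valence 2) → 1 H
  atom 10: C with explicit H count 2
  atom 11: C, bond orders sum to 3 (valence 4) → 1 H
  atom 12: C, bond orders sum to 4 (valence 4) → 0 H
  atom 13: N, bond orders sum to 3 (valence 3) → 0 H
  atom 14: C, bond orders sum to 3 (valence 4) → 1 H
  atom 15: S, bond orders sum to 1 (valence 2) → 1 H
  atom 16: C, bond orders sum to 2 (valence 4) → 2 H
  atom 17: C, bond orders sum to 1 (valence 4) → 3 H
Totals → C:13, H:25, N:1, O:1, S:2.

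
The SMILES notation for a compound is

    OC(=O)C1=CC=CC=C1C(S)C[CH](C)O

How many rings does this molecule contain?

In SMILES, each pair of matching ring-closure digits denotes one ring-closing bond; the number of such bonds equals the number of independent rings.
Ring-closure bonds here: 1.

1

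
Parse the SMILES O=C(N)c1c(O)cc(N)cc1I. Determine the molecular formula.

C7H7IN2O2

Walk through each heavy atom and fill implicit hydrogens from standard valence (C 4, N 3, O 2, S 2, halogen 1); for lowercase aromatic atoms, an aromatic c carries 1 H when it has two neighbours and 0 H with three, and aromatic n carries 0 H:
  atom 1: O, bond orders sum to 2 (valence 2) → 0 H
  atom 2: C, bond orders sum to 4 (valence 4) → 0 H
  atom 3: N, bond orders sum to 1 (valence 3) → 2 H
  atom 4: aromatic c, 3 neighbours → 0 H
  atom 5: aromatic c, 3 neighbours → 0 H
  atom 6: O, bond orders sum to 1 (valence 2) → 1 H
  atom 7: aromatic c, 2 neighbours → 1 H
  atom 8: aromatic c, 3 neighbours → 0 H
  atom 9: N, bond orders sum to 1 (valence 3) → 2 H
  atom 10: aromatic c, 2 neighbours → 1 H
  atom 11: aromatic c, 3 neighbours → 0 H
  atom 12: I (halogen, monovalent) → 0 H
Totals → C:7, H:7, I:1, N:2, O:2.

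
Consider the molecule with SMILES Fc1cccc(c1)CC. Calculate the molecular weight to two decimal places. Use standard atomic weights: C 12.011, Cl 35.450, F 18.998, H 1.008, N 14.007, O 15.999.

First, the molecular formula is C8H9F (counting implicit H from valence).
  C: 8 × 12.011 = 96.088
  F: 1 × 18.998 = 18.998
  H: 9 × 1.008 = 9.072
Sum: 8×12.011 + 1×18.998 + 9×1.008 = 124.158 → 124.16 g/mol.

124.16 g/mol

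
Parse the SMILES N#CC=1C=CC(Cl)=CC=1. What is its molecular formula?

C7H4ClN

Walk through each heavy atom and fill implicit hydrogens from standard valence (C 4, N 3, O 2, S 2, halogen 1):
  atom 1: N, bond orders sum to 3 (valence 3) → 0 H
  atom 2: C, bond orders sum to 4 (valence 4) → 0 H
  atom 3: C, bond orders sum to 4 (valence 4) → 0 H
  atom 4: C, bond orders sum to 3 (valence 4) → 1 H
  atom 5: C, bond orders sum to 3 (valence 4) → 1 H
  atom 6: C, bond orders sum to 4 (valence 4) → 0 H
  atom 7: Cl (halogen, monovalent) → 0 H
  atom 8: C, bond orders sum to 3 (valence 4) → 1 H
  atom 9: C, bond orders sum to 3 (valence 4) → 1 H
Totals → C:7, H:4, Cl:1, N:1.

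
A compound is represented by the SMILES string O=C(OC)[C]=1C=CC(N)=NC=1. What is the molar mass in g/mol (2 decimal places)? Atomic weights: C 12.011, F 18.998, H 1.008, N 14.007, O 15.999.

152.15 g/mol

First, the molecular formula is C7H8N2O2 (counting implicit H from valence).
  C: 7 × 12.011 = 84.077
  H: 8 × 1.008 = 8.064
  N: 2 × 14.007 = 28.014
  O: 2 × 15.999 = 31.998
Sum: 7×12.011 + 8×1.008 + 2×14.007 + 2×15.999 = 152.153 → 152.15 g/mol.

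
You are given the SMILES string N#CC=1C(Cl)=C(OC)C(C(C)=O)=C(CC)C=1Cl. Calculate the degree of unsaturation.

7

Molecular formula: C12H11Cl2NO2.
DoU = (2C + 2 + N − H − X) / 2, where X is the halogen count and O/S are ignored.
    = (2·12 + 2 + 1 − 11 − 2) / 2 = 14 / 2 = 7.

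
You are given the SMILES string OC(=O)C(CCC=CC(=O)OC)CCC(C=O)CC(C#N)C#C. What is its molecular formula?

Walk through each heavy atom and fill implicit hydrogens from standard valence (C 4, N 3, O 2, S 2, halogen 1):
  atom 1: O, bond orders sum to 1 (valence 2) → 1 H
  atom 2: C, bond orders sum to 4 (valence 4) → 0 H
  atom 3: O, bond orders sum to 2 (valence 2) → 0 H
  atom 4: C, bond orders sum to 3 (valence 4) → 1 H
  atom 5: C, bond orders sum to 2 (valence 4) → 2 H
  atom 6: C, bond orders sum to 2 (valence 4) → 2 H
  atom 7: C, bond orders sum to 3 (valence 4) → 1 H
  atom 8: C, bond orders sum to 3 (valence 4) → 1 H
  atom 9: C, bond orders sum to 4 (valence 4) → 0 H
  atom 10: O, bond orders sum to 2 (valence 2) → 0 H
  atom 11: O, bond orders sum to 2 (valence 2) → 0 H
  atom 12: C, bond orders sum to 1 (valence 4) → 3 H
  atom 13: C, bond orders sum to 2 (valence 4) → 2 H
  atom 14: C, bond orders sum to 2 (valence 4) → 2 H
  atom 15: C, bond orders sum to 3 (valence 4) → 1 H
  atom 16: C, bond orders sum to 3 (valence 4) → 1 H
  atom 17: O, bond orders sum to 2 (valence 2) → 0 H
  atom 18: C, bond orders sum to 2 (valence 4) → 2 H
  atom 19: C, bond orders sum to 3 (valence 4) → 1 H
  atom 20: C, bond orders sum to 4 (valence 4) → 0 H
  atom 21: N, bond orders sum to 3 (valence 3) → 0 H
  atom 22: C, bond orders sum to 4 (valence 4) → 0 H
  atom 23: C, bond orders sum to 3 (valence 4) → 1 H
Totals → C:17, H:21, N:1, O:5.
In Hill order: C17H21NO5.

C17H21NO5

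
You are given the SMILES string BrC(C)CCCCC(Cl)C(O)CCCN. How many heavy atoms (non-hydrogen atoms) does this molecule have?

15

Every atom symbol written in the SMILES (organic subset) is one heavy atom; implicit H are not written.
Heavy atoms by element → Br:1, C:11, Cl:1, N:1, O:1.
Total: 15.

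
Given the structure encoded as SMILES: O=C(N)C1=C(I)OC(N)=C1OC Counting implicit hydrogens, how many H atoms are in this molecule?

Walk through each heavy atom and fill implicit hydrogens from standard valence (C 4, N 3, O 2, S 2, halogen 1):
  atom 1: O, bond orders sum to 2 (valence 2) → 0 H
  atom 2: C, bond orders sum to 4 (valence 4) → 0 H
  atom 3: N, bond orders sum to 1 (valence 3) → 2 H
  atom 4: C, bond orders sum to 4 (valence 4) → 0 H
  atom 5: C, bond orders sum to 4 (valence 4) → 0 H
  atom 6: I (halogen, monovalent) → 0 H
  atom 7: O, bond orders sum to 2 (valence 2) → 0 H
  atom 8: C, bond orders sum to 4 (valence 4) → 0 H
  atom 9: N, bond orders sum to 1 (valence 3) → 2 H
  atom 10: C, bond orders sum to 4 (valence 4) → 0 H
  atom 11: O, bond orders sum to 2 (valence 2) → 0 H
  atom 12: C, bond orders sum to 1 (valence 4) → 3 H
Total hydrogens: 7.

7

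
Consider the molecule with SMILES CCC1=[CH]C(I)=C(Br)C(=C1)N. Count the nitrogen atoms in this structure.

Scan the SMILES for N atoms (remember two-letter symbols like Cl and Br are single atoms).
Nitrogen count: 1.

1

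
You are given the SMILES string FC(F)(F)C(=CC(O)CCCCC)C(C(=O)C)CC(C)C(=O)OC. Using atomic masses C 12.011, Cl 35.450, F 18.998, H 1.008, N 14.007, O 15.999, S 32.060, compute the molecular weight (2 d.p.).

352.39 g/mol

First, the molecular formula is C17H27F3O4 (counting implicit H from valence).
  C: 17 × 12.011 = 204.187
  F: 3 × 18.998 = 56.994
  H: 27 × 1.008 = 27.216
  O: 4 × 15.999 = 63.996
Sum: 17×12.011 + 3×18.998 + 27×1.008 + 4×15.999 = 352.393 → 352.39 g/mol.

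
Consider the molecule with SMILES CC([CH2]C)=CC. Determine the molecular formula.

Walk through each heavy atom and fill implicit hydrogens from standard valence (C 4, N 3, O 2, S 2, halogen 1):
  atom 1: C, bond orders sum to 1 (valence 4) → 3 H
  atom 2: C, bond orders sum to 4 (valence 4) → 0 H
  atom 3: C with explicit H count 2
  atom 4: C, bond orders sum to 1 (valence 4) → 3 H
  atom 5: C, bond orders sum to 3 (valence 4) → 1 H
  atom 6: C, bond orders sum to 1 (valence 4) → 3 H
Totals → C:6, H:12.

C6H12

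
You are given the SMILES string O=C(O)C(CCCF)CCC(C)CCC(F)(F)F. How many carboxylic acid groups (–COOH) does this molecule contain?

The carboxylic acid motif appears at heavy-atom position 2 in the SMILES.
Carboxylic acid count: 1.

1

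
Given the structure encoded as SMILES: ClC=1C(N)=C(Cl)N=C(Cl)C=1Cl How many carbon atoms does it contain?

Count every carbon token in the SMILES (each C, including those in ring-closure positions and inside branches).
Carbon count: 5.

5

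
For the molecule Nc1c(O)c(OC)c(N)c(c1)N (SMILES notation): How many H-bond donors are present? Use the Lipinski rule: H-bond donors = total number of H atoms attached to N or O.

7

Donors: find every N or O and count the H atoms it carries.
  atom 1 (N): bond orders sum to 1 → 2 H
  atom 4 (O): bond orders sum to 1 → 1 H
  atom 6 (O): bond orders sum to 2 → 0 H
  atom 9 (N): bond orders sum to 1 → 2 H
  atom 12 (N): bond orders sum to 1 → 2 H
Lipinski HBD = 7.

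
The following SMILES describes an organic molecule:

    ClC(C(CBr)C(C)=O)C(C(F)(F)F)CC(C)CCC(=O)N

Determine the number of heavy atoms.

Every atom symbol written in the SMILES (organic subset) is one heavy atom; implicit H are not written.
Heavy atoms by element → Br:1, C:13, Cl:1, F:3, N:1, O:2.
Total: 21.

21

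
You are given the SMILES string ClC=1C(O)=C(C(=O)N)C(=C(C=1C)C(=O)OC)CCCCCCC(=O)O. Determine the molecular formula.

C17H22ClNO6

Walk through each heavy atom and fill implicit hydrogens from standard valence (C 4, N 3, O 2, S 2, halogen 1):
  atom 1: Cl (halogen, monovalent) → 0 H
  atom 2: C, bond orders sum to 4 (valence 4) → 0 H
  atom 3: C, bond orders sum to 4 (valence 4) → 0 H
  atom 4: O, bond orders sum to 1 (valence 2) → 1 H
  atom 5: C, bond orders sum to 4 (valence 4) → 0 H
  atom 6: C, bond orders sum to 4 (valence 4) → 0 H
  atom 7: O, bond orders sum to 2 (valence 2) → 0 H
  atom 8: N, bond orders sum to 1 (valence 3) → 2 H
  atom 9: C, bond orders sum to 4 (valence 4) → 0 H
  atom 10: C, bond orders sum to 4 (valence 4) → 0 H
  atom 11: C, bond orders sum to 4 (valence 4) → 0 H
  atom 12: C, bond orders sum to 1 (valence 4) → 3 H
  atom 13: C, bond orders sum to 4 (valence 4) → 0 H
  atom 14: O, bond orders sum to 2 (valence 2) → 0 H
  atom 15: O, bond orders sum to 2 (valence 2) → 0 H
  atom 16: C, bond orders sum to 1 (valence 4) → 3 H
  atom 17: C, bond orders sum to 2 (valence 4) → 2 H
  atom 18: C, bond orders sum to 2 (valence 4) → 2 H
  atom 19: C, bond orders sum to 2 (valence 4) → 2 H
  atom 20: C, bond orders sum to 2 (valence 4) → 2 H
  atom 21: C, bond orders sum to 2 (valence 4) → 2 H
  atom 22: C, bond orders sum to 2 (valence 4) → 2 H
  atom 23: C, bond orders sum to 4 (valence 4) → 0 H
  atom 24: O, bond orders sum to 2 (valence 2) → 0 H
  atom 25: O, bond orders sum to 1 (valence 2) → 1 H
Totals → C:17, H:22, Cl:1, N:1, O:6.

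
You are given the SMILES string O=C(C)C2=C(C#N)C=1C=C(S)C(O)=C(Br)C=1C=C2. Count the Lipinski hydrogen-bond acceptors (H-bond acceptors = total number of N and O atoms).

3

N atoms: 1; O atoms: 2.
Lipinski HBA = 1 + 2 = 3.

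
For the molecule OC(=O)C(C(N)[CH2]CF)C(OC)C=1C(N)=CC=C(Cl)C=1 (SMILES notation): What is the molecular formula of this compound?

C13H18ClFN2O3

Walk through each heavy atom and fill implicit hydrogens from standard valence (C 4, N 3, O 2, S 2, halogen 1):
  atom 1: O, bond orders sum to 1 (valence 2) → 1 H
  atom 2: C, bond orders sum to 4 (valence 4) → 0 H
  atom 3: O, bond orders sum to 2 (valence 2) → 0 H
  atom 4: C, bond orders sum to 3 (valence 4) → 1 H
  atom 5: C, bond orders sum to 3 (valence 4) → 1 H
  atom 6: N, bond orders sum to 1 (valence 3) → 2 H
  atom 7: C with explicit H count 2
  atom 8: C, bond orders sum to 2 (valence 4) → 2 H
  atom 9: F (halogen, monovalent) → 0 H
  atom 10: C, bond orders sum to 3 (valence 4) → 1 H
  atom 11: O, bond orders sum to 2 (valence 2) → 0 H
  atom 12: C, bond orders sum to 1 (valence 4) → 3 H
  atom 13: C, bond orders sum to 4 (valence 4) → 0 H
  atom 14: C, bond orders sum to 4 (valence 4) → 0 H
  atom 15: N, bond orders sum to 1 (valence 3) → 2 H
  atom 16: C, bond orders sum to 3 (valence 4) → 1 H
  atom 17: C, bond orders sum to 3 (valence 4) → 1 H
  atom 18: C, bond orders sum to 4 (valence 4) → 0 H
  atom 19: Cl (halogen, monovalent) → 0 H
  atom 20: C, bond orders sum to 3 (valence 4) → 1 H
Totals → C:13, H:18, Cl:1, F:1, N:2, O:3.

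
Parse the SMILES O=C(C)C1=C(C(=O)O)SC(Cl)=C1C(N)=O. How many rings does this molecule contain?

In SMILES, each pair of matching ring-closure digits denotes one ring-closing bond; the number of such bonds equals the number of independent rings.
Ring-closure bonds here: 1.

1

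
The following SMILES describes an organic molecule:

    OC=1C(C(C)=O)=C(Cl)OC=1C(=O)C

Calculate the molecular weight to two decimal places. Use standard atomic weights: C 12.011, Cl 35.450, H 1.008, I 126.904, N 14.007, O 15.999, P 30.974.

First, the molecular formula is C8H7ClO4 (counting implicit H from valence).
  C: 8 × 12.011 = 96.088
  Cl: 1 × 35.450 = 35.450
  H: 7 × 1.008 = 7.056
  O: 4 × 15.999 = 63.996
Sum: 8×12.011 + 1×35.450 + 7×1.008 + 4×15.999 = 202.590 → 202.59 g/mol.

202.59 g/mol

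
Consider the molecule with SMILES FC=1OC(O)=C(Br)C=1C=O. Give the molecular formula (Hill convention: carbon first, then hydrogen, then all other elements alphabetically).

Walk through each heavy atom and fill implicit hydrogens from standard valence (C 4, N 3, O 2, S 2, halogen 1):
  atom 1: F (halogen, monovalent) → 0 H
  atom 2: C, bond orders sum to 4 (valence 4) → 0 H
  atom 3: O, bond orders sum to 2 (valence 2) → 0 H
  atom 4: C, bond orders sum to 4 (valence 4) → 0 H
  atom 5: O, bond orders sum to 1 (valence 2) → 1 H
  atom 6: C, bond orders sum to 4 (valence 4) → 0 H
  atom 7: Br (halogen, monovalent) → 0 H
  atom 8: C, bond orders sum to 4 (valence 4) → 0 H
  atom 9: C, bond orders sum to 3 (valence 4) → 1 H
  atom 10: O, bond orders sum to 2 (valence 2) → 0 H
Totals → C:5, H:2, Br:1, F:1, O:3.

C5H2BrFO3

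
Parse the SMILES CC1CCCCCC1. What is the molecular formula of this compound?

Walk through each heavy atom and fill implicit hydrogens from standard valence (C 4, N 3, O 2, S 2, halogen 1):
  atom 1: C, bond orders sum to 1 (valence 4) → 3 H
  atom 2: C, bond orders sum to 3 (valence 4) → 1 H
  atom 3: C, bond orders sum to 2 (valence 4) → 2 H
  atom 4: C, bond orders sum to 2 (valence 4) → 2 H
  atom 5: C, bond orders sum to 2 (valence 4) → 2 H
  atom 6: C, bond orders sum to 2 (valence 4) → 2 H
  atom 7: C, bond orders sum to 2 (valence 4) → 2 H
  atom 8: C, bond orders sum to 2 (valence 4) → 2 H
Totals → C:8, H:16.
In Hill order: C8H16.

C8H16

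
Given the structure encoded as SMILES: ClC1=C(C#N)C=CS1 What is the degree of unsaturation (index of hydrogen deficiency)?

5

Molecular formula: C5H2ClNS.
DoU = (2C + 2 + N − H − X) / 2, where X is the halogen count and O/S are ignored.
    = (2·5 + 2 + 1 − 2 − 1) / 2 = 10 / 2 = 5.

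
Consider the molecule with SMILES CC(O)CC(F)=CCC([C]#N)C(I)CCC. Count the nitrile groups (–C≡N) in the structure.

1

The nitrile motif appears at heavy-atom position 10 in the SMILES.
Other groups present: 1 alkene, 1 hydroxyl.
Nitrile count: 1.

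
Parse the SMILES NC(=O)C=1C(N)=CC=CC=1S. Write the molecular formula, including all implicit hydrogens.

Walk through each heavy atom and fill implicit hydrogens from standard valence (C 4, N 3, O 2, S 2, halogen 1):
  atom 1: N, bond orders sum to 1 (valence 3) → 2 H
  atom 2: C, bond orders sum to 4 (valence 4) → 0 H
  atom 3: O, bond orders sum to 2 (valence 2) → 0 H
  atom 4: C, bond orders sum to 4 (valence 4) → 0 H
  atom 5: C, bond orders sum to 4 (valence 4) → 0 H
  atom 6: N, bond orders sum to 1 (valence 3) → 2 H
  atom 7: C, bond orders sum to 3 (valence 4) → 1 H
  atom 8: C, bond orders sum to 3 (valence 4) → 1 H
  atom 9: C, bond orders sum to 3 (valence 4) → 1 H
  atom 10: C, bond orders sum to 4 (valence 4) → 0 H
  atom 11: S, bond orders sum to 1 (valence 2) → 1 H
Totals → C:7, H:8, N:2, O:1, S:1.
In Hill order: C7H8N2OS.

C7H8N2OS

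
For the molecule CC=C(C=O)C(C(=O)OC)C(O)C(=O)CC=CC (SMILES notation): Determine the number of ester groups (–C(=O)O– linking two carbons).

The ester motif appears at heavy-atom position 7 in the SMILES.
Other groups present: 1 aldehyde, 2 alkene, 1 hydroxyl, 1 ketone.
Ester count: 1.

1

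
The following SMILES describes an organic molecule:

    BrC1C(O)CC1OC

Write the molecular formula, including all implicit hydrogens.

C5H9BrO2

Walk through each heavy atom and fill implicit hydrogens from standard valence (C 4, N 3, O 2, S 2, halogen 1):
  atom 1: Br (halogen, monovalent) → 0 H
  atom 2: C, bond orders sum to 3 (valence 4) → 1 H
  atom 3: C, bond orders sum to 3 (valence 4) → 1 H
  atom 4: O, bond orders sum to 1 (valence 2) → 1 H
  atom 5: C, bond orders sum to 2 (valence 4) → 2 H
  atom 6: C, bond orders sum to 3 (valence 4) → 1 H
  atom 7: O, bond orders sum to 2 (valence 2) → 0 H
  atom 8: C, bond orders sum to 1 (valence 4) → 3 H
Totals → C:5, H:9, Br:1, O:2.
In Hill order: C5H9BrO2.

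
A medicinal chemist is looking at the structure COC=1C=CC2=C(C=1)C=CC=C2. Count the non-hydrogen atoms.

12

Every atom symbol written in the SMILES (organic subset) is one heavy atom; implicit H are not written.
Heavy atoms by element → C:11, O:1.
Total: 12.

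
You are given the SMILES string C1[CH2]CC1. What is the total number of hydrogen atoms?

Walk through each heavy atom and fill implicit hydrogens from standard valence (C 4, N 3, O 2, S 2, halogen 1):
  atom 1: C, bond orders sum to 2 (valence 4) → 2 H
  atom 2: C with explicit H count 2
  atom 3: C, bond orders sum to 2 (valence 4) → 2 H
  atom 4: C, bond orders sum to 2 (valence 4) → 2 H
Total hydrogens: 8.

8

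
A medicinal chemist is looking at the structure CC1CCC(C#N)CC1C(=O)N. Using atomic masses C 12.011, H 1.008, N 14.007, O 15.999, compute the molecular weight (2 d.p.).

166.22 g/mol

First, the molecular formula is C9H14N2O (counting implicit H from valence).
  C: 9 × 12.011 = 108.099
  H: 14 × 1.008 = 14.112
  N: 2 × 14.007 = 28.014
  O: 1 × 15.999 = 15.999
Sum: 9×12.011 + 14×1.008 + 2×14.007 + 1×15.999 = 166.224 → 166.22 g/mol.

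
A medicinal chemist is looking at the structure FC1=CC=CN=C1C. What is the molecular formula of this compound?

C6H6FN

Walk through each heavy atom and fill implicit hydrogens from standard valence (C 4, N 3, O 2, S 2, halogen 1):
  atom 1: F (halogen, monovalent) → 0 H
  atom 2: C, bond orders sum to 4 (valence 4) → 0 H
  atom 3: C, bond orders sum to 3 (valence 4) → 1 H
  atom 4: C, bond orders sum to 3 (valence 4) → 1 H
  atom 5: C, bond orders sum to 3 (valence 4) → 1 H
  atom 6: N, bond orders sum to 3 (valence 3) → 0 H
  atom 7: C, bond orders sum to 4 (valence 4) → 0 H
  atom 8: C, bond orders sum to 1 (valence 4) → 3 H
Totals → C:6, H:6, F:1, N:1.
In Hill order: C6H6FN.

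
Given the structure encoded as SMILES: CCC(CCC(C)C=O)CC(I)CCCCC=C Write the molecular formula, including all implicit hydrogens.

C16H29IO

Walk through each heavy atom and fill implicit hydrogens from standard valence (C 4, N 3, O 2, S 2, halogen 1):
  atom 1: C, bond orders sum to 1 (valence 4) → 3 H
  atom 2: C, bond orders sum to 2 (valence 4) → 2 H
  atom 3: C, bond orders sum to 3 (valence 4) → 1 H
  atom 4: C, bond orders sum to 2 (valence 4) → 2 H
  atom 5: C, bond orders sum to 2 (valence 4) → 2 H
  atom 6: C, bond orders sum to 3 (valence 4) → 1 H
  atom 7: C, bond orders sum to 1 (valence 4) → 3 H
  atom 8: C, bond orders sum to 3 (valence 4) → 1 H
  atom 9: O, bond orders sum to 2 (valence 2) → 0 H
  atom 10: C, bond orders sum to 2 (valence 4) → 2 H
  atom 11: C, bond orders sum to 3 (valence 4) → 1 H
  atom 12: I (halogen, monovalent) → 0 H
  atom 13: C, bond orders sum to 2 (valence 4) → 2 H
  atom 14: C, bond orders sum to 2 (valence 4) → 2 H
  atom 15: C, bond orders sum to 2 (valence 4) → 2 H
  atom 16: C, bond orders sum to 2 (valence 4) → 2 H
  atom 17: C, bond orders sum to 3 (valence 4) → 1 H
  atom 18: C, bond orders sum to 2 (valence 4) → 2 H
Totals → C:16, H:29, I:1, O:1.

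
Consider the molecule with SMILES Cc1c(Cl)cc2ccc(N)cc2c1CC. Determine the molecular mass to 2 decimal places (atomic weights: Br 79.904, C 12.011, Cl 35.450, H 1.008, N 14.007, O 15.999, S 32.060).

219.71 g/mol

First, the molecular formula is C13H14ClN (counting implicit H from valence).
  C: 13 × 12.011 = 156.143
  Cl: 1 × 35.450 = 35.450
  H: 14 × 1.008 = 14.112
  N: 1 × 14.007 = 14.007
Sum: 13×12.011 + 1×35.450 + 14×1.008 + 1×14.007 = 219.712 → 219.71 g/mol.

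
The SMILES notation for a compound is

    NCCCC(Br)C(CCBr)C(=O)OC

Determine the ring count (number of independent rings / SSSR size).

In SMILES, each pair of matching ring-closure digits denotes one ring-closing bond; the number of such bonds equals the number of independent rings.
Ring-closure bonds here: 0.

0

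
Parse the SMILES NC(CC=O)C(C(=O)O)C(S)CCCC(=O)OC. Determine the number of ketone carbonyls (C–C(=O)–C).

Scan the SMILES for the ketone motif — none present.
Groups that are present: 1 aldehyde, 1 carboxylic acid, 1 ester, 1 primary amine, 1 thiol.

0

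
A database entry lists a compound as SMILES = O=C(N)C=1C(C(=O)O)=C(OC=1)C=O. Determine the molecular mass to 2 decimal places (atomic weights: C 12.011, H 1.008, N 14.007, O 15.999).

183.12 g/mol

First, the molecular formula is C7H5NO5 (counting implicit H from valence).
  C: 7 × 12.011 = 84.077
  H: 5 × 1.008 = 5.040
  N: 1 × 14.007 = 14.007
  O: 5 × 15.999 = 79.995
Sum: 7×12.011 + 5×1.008 + 1×14.007 + 5×15.999 = 183.119 → 183.12 g/mol.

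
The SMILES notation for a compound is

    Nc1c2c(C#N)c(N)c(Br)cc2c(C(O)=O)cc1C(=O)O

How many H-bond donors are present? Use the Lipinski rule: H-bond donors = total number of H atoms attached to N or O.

6

Donors: find every N or O and count the H atoms it carries.
  atom 1 (N): bond orders sum to 1 → 2 H
  atom 6 (N): bond orders sum to 3 → 0 H
  atom 8 (N): bond orders sum to 1 → 2 H
  atom 15 (O): bond orders sum to 1 → 1 H
  atom 16 (O): bond orders sum to 2 → 0 H
  atom 20 (O): bond orders sum to 2 → 0 H
  atom 21 (O): bond orders sum to 1 → 1 H
Lipinski HBD = 6.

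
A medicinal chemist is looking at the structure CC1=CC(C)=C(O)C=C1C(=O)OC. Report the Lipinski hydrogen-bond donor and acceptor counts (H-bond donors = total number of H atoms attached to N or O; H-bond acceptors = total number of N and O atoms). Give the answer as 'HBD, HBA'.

1, 3

Donors: find every N or O and count the H atoms it carries.
  atom 7 (O): bond orders sum to 1 → 1 H
  atom 11 (O): bond orders sum to 2 → 0 H
  atom 12 (O): bond orders sum to 2 → 0 H
Lipinski HBD = 1.
Acceptors: N atoms = 0, O atoms = 3 → HBA = 3.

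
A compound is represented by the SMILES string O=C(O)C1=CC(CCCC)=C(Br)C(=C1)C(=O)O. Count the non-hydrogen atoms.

Every atom symbol written in the SMILES (organic subset) is one heavy atom; implicit H are not written.
Heavy atoms by element → Br:1, C:12, O:4.
Total: 17.

17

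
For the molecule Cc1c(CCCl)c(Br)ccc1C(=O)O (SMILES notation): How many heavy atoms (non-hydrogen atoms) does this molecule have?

Every atom symbol written in the SMILES (organic subset) is one heavy atom; implicit H are not written.
Heavy atoms by element → Br:1, C:10, Cl:1, O:2.
Total: 14.

14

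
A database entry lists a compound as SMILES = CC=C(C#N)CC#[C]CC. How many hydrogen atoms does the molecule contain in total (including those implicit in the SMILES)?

11

Walk through each heavy atom and fill implicit hydrogens from standard valence (C 4, N 3, O 2, S 2, halogen 1):
  atom 1: C, bond orders sum to 1 (valence 4) → 3 H
  atom 2: C, bond orders sum to 3 (valence 4) → 1 H
  atom 3: C, bond orders sum to 4 (valence 4) → 0 H
  atom 4: C, bond orders sum to 4 (valence 4) → 0 H
  atom 5: N, bond orders sum to 3 (valence 3) → 0 H
  atom 6: C, bond orders sum to 2 (valence 4) → 2 H
  atom 7: C, bond orders sum to 4 (valence 4) → 0 H
  atom 8: C with explicit H count 0
  atom 9: C, bond orders sum to 2 (valence 4) → 2 H
  atom 10: C, bond orders sum to 1 (valence 4) → 3 H
Total hydrogens: 11.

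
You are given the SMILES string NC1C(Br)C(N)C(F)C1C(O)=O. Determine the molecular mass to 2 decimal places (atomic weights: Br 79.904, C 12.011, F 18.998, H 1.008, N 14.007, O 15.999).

241.06 g/mol

First, the molecular formula is C6H10BrFN2O2 (counting implicit H from valence).
  Br: 1 × 79.904 = 79.904
  C: 6 × 12.011 = 72.066
  F: 1 × 18.998 = 18.998
  H: 10 × 1.008 = 10.080
  N: 2 × 14.007 = 28.014
  O: 2 × 15.999 = 31.998
Sum: 1×79.904 + 6×12.011 + 1×18.998 + 10×1.008 + 2×14.007 + 2×15.999 = 241.060 → 241.06 g/mol.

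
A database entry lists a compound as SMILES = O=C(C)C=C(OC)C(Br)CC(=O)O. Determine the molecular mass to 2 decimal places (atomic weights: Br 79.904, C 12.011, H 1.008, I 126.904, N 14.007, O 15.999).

First, the molecular formula is C8H11BrO4 (counting implicit H from valence).
  Br: 1 × 79.904 = 79.904
  C: 8 × 12.011 = 96.088
  H: 11 × 1.008 = 11.088
  O: 4 × 15.999 = 63.996
Sum: 1×79.904 + 8×12.011 + 11×1.008 + 4×15.999 = 251.076 → 251.08 g/mol.

251.08 g/mol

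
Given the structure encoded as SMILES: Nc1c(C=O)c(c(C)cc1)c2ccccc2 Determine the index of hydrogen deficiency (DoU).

9

Molecular formula: C14H13NO.
DoU = (2C + 2 + N − H − X) / 2, where X is the halogen count and O/S are ignored.
    = (2·14 + 2 + 1 − 13 − 0) / 2 = 18 / 2 = 9.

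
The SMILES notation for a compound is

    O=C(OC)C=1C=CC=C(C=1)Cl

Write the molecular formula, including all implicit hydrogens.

Walk through each heavy atom and fill implicit hydrogens from standard valence (C 4, N 3, O 2, S 2, halogen 1):
  atom 1: O, bond orders sum to 2 (valence 2) → 0 H
  atom 2: C, bond orders sum to 4 (valence 4) → 0 H
  atom 3: O, bond orders sum to 2 (valence 2) → 0 H
  atom 4: C, bond orders sum to 1 (valence 4) → 3 H
  atom 5: C, bond orders sum to 4 (valence 4) → 0 H
  atom 6: C, bond orders sum to 3 (valence 4) → 1 H
  atom 7: C, bond orders sum to 3 (valence 4) → 1 H
  atom 8: C, bond orders sum to 3 (valence 4) → 1 H
  atom 9: C, bond orders sum to 4 (valence 4) → 0 H
  atom 10: C, bond orders sum to 3 (valence 4) → 1 H
  atom 11: Cl (halogen, monovalent) → 0 H
Totals → C:8, H:7, Cl:1, O:2.
In Hill order: C8H7ClO2.

C8H7ClO2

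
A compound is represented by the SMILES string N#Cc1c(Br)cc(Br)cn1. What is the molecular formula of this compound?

Walk through each heavy atom and fill implicit hydrogens from standard valence (C 4, N 3, O 2, S 2, halogen 1); for lowercase aromatic atoms, an aromatic c carries 1 H when it has two neighbours and 0 H with three, and aromatic n carries 0 H:
  atom 1: N, bond orders sum to 3 (valence 3) → 0 H
  atom 2: C, bond orders sum to 4 (valence 4) → 0 H
  atom 3: aromatic c, 3 neighbours → 0 H
  atom 4: aromatic c, 3 neighbours → 0 H
  atom 5: Br (halogen, monovalent) → 0 H
  atom 6: aromatic c, 2 neighbours → 1 H
  atom 7: aromatic c, 3 neighbours → 0 H
  atom 8: Br (halogen, monovalent) → 0 H
  atom 9: aromatic c, 2 neighbours → 1 H
  atom 10: aromatic n, 2 neighbours → 0 H
Totals → C:6, H:2, Br:2, N:2.

C6H2Br2N2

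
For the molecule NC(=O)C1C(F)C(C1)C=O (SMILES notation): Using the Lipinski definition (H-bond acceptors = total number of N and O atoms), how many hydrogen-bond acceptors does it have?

N atoms: 1; O atoms: 2.
Lipinski HBA = 1 + 2 = 3.

3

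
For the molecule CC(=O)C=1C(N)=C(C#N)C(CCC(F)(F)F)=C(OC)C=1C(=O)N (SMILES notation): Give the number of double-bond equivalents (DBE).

Degree of unsaturation = (number of rings) + (number of π bonds).
Ring closures in the SMILES: 1.
π bonds: 5 double bonds (each 1 DoU), 1 triple bond (each 2 DoU) → 7 DoU from unsaturation.
Total DoU = 1 + 7 = 8.

8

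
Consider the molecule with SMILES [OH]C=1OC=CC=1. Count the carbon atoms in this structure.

Count every carbon token in the SMILES (each C, including those in ring-closure positions and inside branches).
Carbon count: 4.

4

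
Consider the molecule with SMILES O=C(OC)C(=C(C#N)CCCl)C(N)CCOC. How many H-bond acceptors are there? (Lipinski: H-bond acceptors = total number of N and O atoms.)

N atoms: 2; O atoms: 3.
Lipinski HBA = 2 + 3 = 5.

5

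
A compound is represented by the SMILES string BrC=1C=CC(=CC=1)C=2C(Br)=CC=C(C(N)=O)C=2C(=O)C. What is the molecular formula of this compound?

C15H11Br2NO2

Walk through each heavy atom and fill implicit hydrogens from standard valence (C 4, N 3, O 2, S 2, halogen 1):
  atom 1: Br (halogen, monovalent) → 0 H
  atom 2: C, bond orders sum to 4 (valence 4) → 0 H
  atom 3: C, bond orders sum to 3 (valence 4) → 1 H
  atom 4: C, bond orders sum to 3 (valence 4) → 1 H
  atom 5: C, bond orders sum to 4 (valence 4) → 0 H
  atom 6: C, bond orders sum to 3 (valence 4) → 1 H
  atom 7: C, bond orders sum to 3 (valence 4) → 1 H
  atom 8: C, bond orders sum to 4 (valence 4) → 0 H
  atom 9: C, bond orders sum to 4 (valence 4) → 0 H
  atom 10: Br (halogen, monovalent) → 0 H
  atom 11: C, bond orders sum to 3 (valence 4) → 1 H
  atom 12: C, bond orders sum to 3 (valence 4) → 1 H
  atom 13: C, bond orders sum to 4 (valence 4) → 0 H
  atom 14: C, bond orders sum to 4 (valence 4) → 0 H
  atom 15: N, bond orders sum to 1 (valence 3) → 2 H
  atom 16: O, bond orders sum to 2 (valence 2) → 0 H
  atom 17: C, bond orders sum to 4 (valence 4) → 0 H
  atom 18: C, bond orders sum to 4 (valence 4) → 0 H
  atom 19: O, bond orders sum to 2 (valence 2) → 0 H
  atom 20: C, bond orders sum to 1 (valence 4) → 3 H
Totals → C:15, H:11, Br:2, N:1, O:2.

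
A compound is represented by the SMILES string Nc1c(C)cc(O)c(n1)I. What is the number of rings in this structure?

1

In SMILES, each pair of matching ring-closure digits denotes one ring-closing bond; the number of such bonds equals the number of independent rings.
Ring-closure bonds here: 1.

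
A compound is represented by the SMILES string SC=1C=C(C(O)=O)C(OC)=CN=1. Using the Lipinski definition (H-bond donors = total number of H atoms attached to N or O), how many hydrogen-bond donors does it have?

Donors: find every N or O and count the H atoms it carries.
  atom 6 (O): bond orders sum to 1 → 1 H
  atom 7 (O): bond orders sum to 2 → 0 H
  atom 9 (O): bond orders sum to 2 → 0 H
  atom 12 (N): bond orders sum to 3 → 0 H
Lipinski HBD = 1.

1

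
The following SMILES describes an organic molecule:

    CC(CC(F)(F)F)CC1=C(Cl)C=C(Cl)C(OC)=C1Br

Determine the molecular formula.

C12H12BrCl2F3O

Walk through each heavy atom and fill implicit hydrogens from standard valence (C 4, N 3, O 2, S 2, halogen 1):
  atom 1: C, bond orders sum to 1 (valence 4) → 3 H
  atom 2: C, bond orders sum to 3 (valence 4) → 1 H
  atom 3: C, bond orders sum to 2 (valence 4) → 2 H
  atom 4: C, bond orders sum to 4 (valence 4) → 0 H
  atom 5: F (halogen, monovalent) → 0 H
  atom 6: F (halogen, monovalent) → 0 H
  atom 7: F (halogen, monovalent) → 0 H
  atom 8: C, bond orders sum to 2 (valence 4) → 2 H
  atom 9: C, bond orders sum to 4 (valence 4) → 0 H
  atom 10: C, bond orders sum to 4 (valence 4) → 0 H
  atom 11: Cl (halogen, monovalent) → 0 H
  atom 12: C, bond orders sum to 3 (valence 4) → 1 H
  atom 13: C, bond orders sum to 4 (valence 4) → 0 H
  atom 14: Cl (halogen, monovalent) → 0 H
  atom 15: C, bond orders sum to 4 (valence 4) → 0 H
  atom 16: O, bond orders sum to 2 (valence 2) → 0 H
  atom 17: C, bond orders sum to 1 (valence 4) → 3 H
  atom 18: C, bond orders sum to 4 (valence 4) → 0 H
  atom 19: Br (halogen, monovalent) → 0 H
Totals → C:12, H:12, Br:1, Cl:2, F:3, O:1.
In Hill order: C12H12BrCl2F3O.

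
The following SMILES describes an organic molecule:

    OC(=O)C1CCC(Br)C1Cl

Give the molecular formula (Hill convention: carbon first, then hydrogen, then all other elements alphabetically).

C6H8BrClO2

Walk through each heavy atom and fill implicit hydrogens from standard valence (C 4, N 3, O 2, S 2, halogen 1):
  atom 1: O, bond orders sum to 1 (valence 2) → 1 H
  atom 2: C, bond orders sum to 4 (valence 4) → 0 H
  atom 3: O, bond orders sum to 2 (valence 2) → 0 H
  atom 4: C, bond orders sum to 3 (valence 4) → 1 H
  atom 5: C, bond orders sum to 2 (valence 4) → 2 H
  atom 6: C, bond orders sum to 2 (valence 4) → 2 H
  atom 7: C, bond orders sum to 3 (valence 4) → 1 H
  atom 8: Br (halogen, monovalent) → 0 H
  atom 9: C, bond orders sum to 3 (valence 4) → 1 H
  atom 10: Cl (halogen, monovalent) → 0 H
Totals → C:6, H:8, Br:1, Cl:1, O:2.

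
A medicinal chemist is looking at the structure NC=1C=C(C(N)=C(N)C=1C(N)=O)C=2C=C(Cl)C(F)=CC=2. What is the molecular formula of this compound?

C13H12ClFN4O

Walk through each heavy atom and fill implicit hydrogens from standard valence (C 4, N 3, O 2, S 2, halogen 1):
  atom 1: N, bond orders sum to 1 (valence 3) → 2 H
  atom 2: C, bond orders sum to 4 (valence 4) → 0 H
  atom 3: C, bond orders sum to 3 (valence 4) → 1 H
  atom 4: C, bond orders sum to 4 (valence 4) → 0 H
  atom 5: C, bond orders sum to 4 (valence 4) → 0 H
  atom 6: N, bond orders sum to 1 (valence 3) → 2 H
  atom 7: C, bond orders sum to 4 (valence 4) → 0 H
  atom 8: N, bond orders sum to 1 (valence 3) → 2 H
  atom 9: C, bond orders sum to 4 (valence 4) → 0 H
  atom 10: C, bond orders sum to 4 (valence 4) → 0 H
  atom 11: N, bond orders sum to 1 (valence 3) → 2 H
  atom 12: O, bond orders sum to 2 (valence 2) → 0 H
  atom 13: C, bond orders sum to 4 (valence 4) → 0 H
  atom 14: C, bond orders sum to 3 (valence 4) → 1 H
  atom 15: C, bond orders sum to 4 (valence 4) → 0 H
  atom 16: Cl (halogen, monovalent) → 0 H
  atom 17: C, bond orders sum to 4 (valence 4) → 0 H
  atom 18: F (halogen, monovalent) → 0 H
  atom 19: C, bond orders sum to 3 (valence 4) → 1 H
  atom 20: C, bond orders sum to 3 (valence 4) → 1 H
Totals → C:13, H:12, Cl:1, F:1, N:4, O:1.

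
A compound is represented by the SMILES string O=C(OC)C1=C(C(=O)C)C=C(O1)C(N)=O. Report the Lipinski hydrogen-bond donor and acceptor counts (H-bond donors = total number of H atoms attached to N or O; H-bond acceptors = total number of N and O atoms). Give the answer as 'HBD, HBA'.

Donors: find every N or O and count the H atoms it carries.
  atom 1 (O): bond orders sum to 2 → 0 H
  atom 3 (O): bond orders sum to 2 → 0 H
  atom 8 (O): bond orders sum to 2 → 0 H
  atom 12 (O): bond orders sum to 2 → 0 H
  atom 14 (N): bond orders sum to 1 → 2 H
  atom 15 (O): bond orders sum to 2 → 0 H
Lipinski HBD = 2.
Acceptors: N atoms = 1, O atoms = 5 → HBA = 6.

2, 6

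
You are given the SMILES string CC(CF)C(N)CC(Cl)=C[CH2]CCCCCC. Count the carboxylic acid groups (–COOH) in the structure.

0

Scan the SMILES for the carboxylic acid motif — none present.
Groups that are present: 1 alkene, 1 primary amine.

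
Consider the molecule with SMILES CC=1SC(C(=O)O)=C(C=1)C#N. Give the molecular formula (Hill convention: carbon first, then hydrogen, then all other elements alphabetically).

Walk through each heavy atom and fill implicit hydrogens from standard valence (C 4, N 3, O 2, S 2, halogen 1):
  atom 1: C, bond orders sum to 1 (valence 4) → 3 H
  atom 2: C, bond orders sum to 4 (valence 4) → 0 H
  atom 3: S, bond orders sum to 2 (valence 2) → 0 H
  atom 4: C, bond orders sum to 4 (valence 4) → 0 H
  atom 5: C, bond orders sum to 4 (valence 4) → 0 H
  atom 6: O, bond orders sum to 2 (valence 2) → 0 H
  atom 7: O, bond orders sum to 1 (valence 2) → 1 H
  atom 8: C, bond orders sum to 4 (valence 4) → 0 H
  atom 9: C, bond orders sum to 3 (valence 4) → 1 H
  atom 10: C, bond orders sum to 4 (valence 4) → 0 H
  atom 11: N, bond orders sum to 3 (valence 3) → 0 H
Totals → C:7, H:5, N:1, O:2, S:1.
In Hill order: C7H5NO2S.

C7H5NO2S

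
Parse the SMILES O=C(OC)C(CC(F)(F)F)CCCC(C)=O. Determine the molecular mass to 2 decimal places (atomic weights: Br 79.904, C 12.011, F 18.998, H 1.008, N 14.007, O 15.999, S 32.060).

240.22 g/mol

First, the molecular formula is C10H15F3O3 (counting implicit H from valence).
  C: 10 × 12.011 = 120.110
  F: 3 × 18.998 = 56.994
  H: 15 × 1.008 = 15.120
  O: 3 × 15.999 = 47.997
Sum: 10×12.011 + 3×18.998 + 15×1.008 + 3×15.999 = 240.221 → 240.22 g/mol.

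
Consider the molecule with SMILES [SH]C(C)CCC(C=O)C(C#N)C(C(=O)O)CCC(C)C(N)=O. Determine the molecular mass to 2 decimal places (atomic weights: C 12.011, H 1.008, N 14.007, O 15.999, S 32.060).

328.43 g/mol

First, the molecular formula is C15H24N2O4S (counting implicit H from valence).
  C: 15 × 12.011 = 180.165
  H: 24 × 1.008 = 24.192
  N: 2 × 14.007 = 28.014
  O: 4 × 15.999 = 63.996
  S: 1 × 32.060 = 32.060
Sum: 15×12.011 + 24×1.008 + 2×14.007 + 4×15.999 + 1×32.060 = 328.427 → 328.43 g/mol.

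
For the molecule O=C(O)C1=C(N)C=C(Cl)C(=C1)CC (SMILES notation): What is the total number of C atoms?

Count every carbon token in the SMILES (each C, including those in ring-closure positions and inside branches).
Carbon count: 9.

9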